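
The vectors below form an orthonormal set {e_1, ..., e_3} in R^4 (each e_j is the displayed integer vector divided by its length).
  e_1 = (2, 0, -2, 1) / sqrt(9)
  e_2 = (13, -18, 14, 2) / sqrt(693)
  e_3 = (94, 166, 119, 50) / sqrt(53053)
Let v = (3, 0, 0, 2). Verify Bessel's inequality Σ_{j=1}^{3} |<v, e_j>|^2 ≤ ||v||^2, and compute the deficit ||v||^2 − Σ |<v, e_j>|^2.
Σ |<v, e_j>|^2 = 8633/689; ||v||^2 = 13; deficit = 324/689

Write each e_j = u_j / sqrt(<u_j, u_j>) where u_j is the displayed integer vector. Then <v, e_j> = <v, u_j> / sqrt(<u_j, u_j>), so |<v, e_j>|^2 = <v, u_j>^2 / <u_j, u_j>.
Coefficients: <v, e_1> = 8/sqrt(9), <v, e_2> = 43/sqrt(693), <v, e_3> = 382/sqrt(53053).
Square and sum: Σ |<v, e_j>|^2 = 8633/689.
Compute ||v||^2 = v·v = 13.
Deficit = 13 − 8633/689 = 324/689 ≥ 0, confirming Bessel's inequality. (The deficit equals ||v − Σ <v,e_j> e_j||^2, the squared distance from v to span{e_j}.)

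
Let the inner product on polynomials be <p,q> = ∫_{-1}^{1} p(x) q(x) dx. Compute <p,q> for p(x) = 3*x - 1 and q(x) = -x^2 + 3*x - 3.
<p,q> = 38/3

Expand the product: p(x)·q(x) = -3*x^3 + 10*x^2 - 12*x + 3.
∫_{-1}^{1} of each monomial x^k gives [2/(k+1) if k even, 0 if k odd]. Integrating term-by-term (or equivalently evaluating the antiderivative F(x) = -3*x^4/4 + 10*x^3/3 - 6*x^2 + 3*x at the endpoints):
  F(1) − F(−1) = -5/12 − (-157/12) = 38/3.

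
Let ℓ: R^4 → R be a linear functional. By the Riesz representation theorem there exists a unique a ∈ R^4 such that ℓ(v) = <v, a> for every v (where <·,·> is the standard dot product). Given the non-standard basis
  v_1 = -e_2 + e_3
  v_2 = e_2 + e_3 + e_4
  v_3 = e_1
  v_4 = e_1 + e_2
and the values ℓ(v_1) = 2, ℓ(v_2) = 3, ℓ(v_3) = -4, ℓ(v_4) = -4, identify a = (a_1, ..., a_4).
a = (-4, 0, 2, 1)

Write a = (a_1, ..., a_4) in the standard basis. For each basis vector v_i, ℓ(v_i) = <v_i, a> is a linear equation in the a_j's. Collect the n equations into a matrix system V a = ℓ, where row i of V is v_i (expressed in the standard basis). Since V is invertible (lower-triangular with 1s on the diagonal, up to permutation), solve by back-substitution:
  V =
[[0, -1, 1, 0],
 [0, 1, 1, 1],
 [1, 0, 0, 0],
 [1, 1, 0, 0]]
  V a = (2, 3, -4, -4)
Solving gives a = (-4, 0, 2, 1).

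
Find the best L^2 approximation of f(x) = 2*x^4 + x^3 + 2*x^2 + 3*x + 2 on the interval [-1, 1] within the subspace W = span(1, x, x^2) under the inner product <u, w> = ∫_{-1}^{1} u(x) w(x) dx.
g(x) = 26*x^2/7 + 18*x/5 + 64/35

The best approximation g ∈ W is the orthogonal projection of f onto W. Writing g = a_0 + a_1 x + a_2 x^2, the coefficients solve the normal equations G · a = b where
  G_{ij} = <φ_i, φ_j> and b_i = <f, φ_i>, with φ_0 = 1, φ_1 = x, φ_2 = x^2.
G =
  [2, 0, 2/3]
  [0, 2/3, 0]
  [2/3, 0, 2/5],
b = (92/15, 12/5, 284/105).
Solving gives a_0 = 64/35, a_1 = 18/5, a_2 = 26/7, so
  g(x) = 26*x^2/7 + 18*x/5 + 64/35.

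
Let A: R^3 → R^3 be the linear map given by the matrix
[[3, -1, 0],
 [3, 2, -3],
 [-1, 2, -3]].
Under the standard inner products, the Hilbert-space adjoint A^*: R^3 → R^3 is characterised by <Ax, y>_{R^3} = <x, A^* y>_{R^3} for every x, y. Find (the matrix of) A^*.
A^* = A^T =
[[3, 3, -1],
 [-1, 2, 2],
 [0, -3, -3]]

For real matrices with standard dot products, the defining identity <Ax, y> = <x, A^* y> gives (Ax)^T y = x^T (A^*) y, i.e. x^T A^T y = x^T (A^*) y. Since this holds for all x, y, we must have A^* = A^T. Therefore
A^* =
[[3, 3, -1],
 [-1, 2, 2],
 [0, -3, -3]].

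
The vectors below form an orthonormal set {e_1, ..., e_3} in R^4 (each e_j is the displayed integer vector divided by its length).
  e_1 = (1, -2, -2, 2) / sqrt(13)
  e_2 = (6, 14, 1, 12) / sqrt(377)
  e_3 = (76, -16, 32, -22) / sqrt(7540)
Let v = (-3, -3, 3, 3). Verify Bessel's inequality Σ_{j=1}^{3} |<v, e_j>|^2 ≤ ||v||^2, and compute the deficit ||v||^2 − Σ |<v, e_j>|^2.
Σ |<v, e_j>|^2 = 63/13; ||v||^2 = 36; deficit = 405/13

Write each e_j = u_j / sqrt(<u_j, u_j>) where u_j is the displayed integer vector. Then <v, e_j> = <v, u_j> / sqrt(<u_j, u_j>), so |<v, e_j>|^2 = <v, u_j>^2 / <u_j, u_j>.
Coefficients: <v, e_1> = 3/sqrt(13), <v, e_2> = -21/sqrt(377), <v, e_3> = -150/sqrt(7540).
Square and sum: Σ |<v, e_j>|^2 = 63/13.
Compute ||v||^2 = v·v = 36.
Deficit = 36 − 63/13 = 405/13 ≥ 0, confirming Bessel's inequality. (The deficit equals ||v − Σ <v,e_j> e_j||^2, the squared distance from v to span{e_j}.)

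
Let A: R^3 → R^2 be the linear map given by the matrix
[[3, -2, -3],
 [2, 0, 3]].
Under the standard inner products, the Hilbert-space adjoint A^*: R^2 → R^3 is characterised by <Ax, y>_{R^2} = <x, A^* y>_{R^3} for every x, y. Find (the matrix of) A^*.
A^* = A^T =
[[3, 2],
 [-2, 0],
 [-3, 3]]

For real matrices with standard dot products, the defining identity <Ax, y> = <x, A^* y> gives (Ax)^T y = x^T (A^*) y, i.e. x^T A^T y = x^T (A^*) y. Since this holds for all x, y, we must have A^* = A^T. Therefore
A^* =
[[3, 2],
 [-2, 0],
 [-3, 3]].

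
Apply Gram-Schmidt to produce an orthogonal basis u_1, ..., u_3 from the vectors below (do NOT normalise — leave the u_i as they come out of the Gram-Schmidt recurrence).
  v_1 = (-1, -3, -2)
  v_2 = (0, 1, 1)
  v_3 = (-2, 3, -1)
Orthogonal basis:
  u_1 = (-1, -3, -2)
  u_2 = (-5/14, -1/14, 2/7)
  u_3 = (-2, 2, -2)

Apply the Gram-Schmidt recurrence
  u_1 = v_1
  u_i = v_i − Σ_{j<i} ((v_i · u_j) / (u_j · u_j)) · u_j.

Step by step this gives:
  u_1 = (-1, -3, -2)
  u_2 = (-5/14, -1/14, 2/7)
  u_3 = (-2, 2, -2)

Orthogonality check:
  u_2 · u_1 = 0 (should be 0)
  u_3 · u_1 = 0 (should be 0)
  u_3 · u_2 = 0 (should be 0)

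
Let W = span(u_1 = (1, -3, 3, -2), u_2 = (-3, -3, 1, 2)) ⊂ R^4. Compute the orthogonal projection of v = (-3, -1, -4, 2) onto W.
proj_W(v) = (-187/63, 3/7, -116/63, 28/9)

Set up U = [u_1 | ... | u_2] ∈ R^(4×2). The projector onto W = col(U) is P = U (U^T U)^(-1) U^T.
Compute U^T U =
  [23, 5]
  [5, 23],
and U^T v = (-16, 12).
Solve U^T U · c = U^T v for the coefficients: c = (-107/126, 89/126). The projection is proj_W(v) = U c.
Check: (v - proj_W(v)) · u_1 = 0  (should be 0).
Check: (v - proj_W(v)) · u_2 = 0  (should be 0).
Result: proj_W(v) = (-187/63, 3/7, -116/63, 28/9).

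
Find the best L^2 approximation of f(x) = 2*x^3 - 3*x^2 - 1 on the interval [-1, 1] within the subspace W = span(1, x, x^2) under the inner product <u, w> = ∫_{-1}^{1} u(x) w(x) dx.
g(x) = -3*x^2 + 6*x/5 - 1

The best approximation g ∈ W is the orthogonal projection of f onto W. Writing g = a_0 + a_1 x + a_2 x^2, the coefficients solve the normal equations G · a = b where
  G_{ij} = <φ_i, φ_j> and b_i = <f, φ_i>, with φ_0 = 1, φ_1 = x, φ_2 = x^2.
G =
  [2, 0, 2/3]
  [0, 2/3, 0]
  [2/3, 0, 2/5],
b = (-4, 4/5, -28/15).
Solving gives a_0 = -1, a_1 = 6/5, a_2 = -3, so
  g(x) = -3*x^2 + 6*x/5 - 1.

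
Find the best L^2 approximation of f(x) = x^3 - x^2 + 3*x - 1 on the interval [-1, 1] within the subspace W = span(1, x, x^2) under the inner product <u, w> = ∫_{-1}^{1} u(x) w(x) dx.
g(x) = -x^2 + 18*x/5 - 1

The best approximation g ∈ W is the orthogonal projection of f onto W. Writing g = a_0 + a_1 x + a_2 x^2, the coefficients solve the normal equations G · a = b where
  G_{ij} = <φ_i, φ_j> and b_i = <f, φ_i>, with φ_0 = 1, φ_1 = x, φ_2 = x^2.
G =
  [2, 0, 2/3]
  [0, 2/3, 0]
  [2/3, 0, 2/5],
b = (-8/3, 12/5, -16/15).
Solving gives a_0 = -1, a_1 = 18/5, a_2 = -1, so
  g(x) = -x^2 + 18*x/5 - 1.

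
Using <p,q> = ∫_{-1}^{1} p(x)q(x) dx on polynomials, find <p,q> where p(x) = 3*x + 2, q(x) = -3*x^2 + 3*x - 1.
<p,q> = -2

Expand the product: p(x)·q(x) = -9*x^3 + 3*x^2 + 3*x - 2.
∫_{-1}^{1} of each monomial x^k gives [2/(k+1) if k even, 0 if k odd]. Integrating term-by-term (or equivalently evaluating the antiderivative F(x) = -9*x^4/4 + x^3 + 3*x^2/2 - 2*x at the endpoints):
  F(1) − F(−1) = -7/4 − (1/4) = -2.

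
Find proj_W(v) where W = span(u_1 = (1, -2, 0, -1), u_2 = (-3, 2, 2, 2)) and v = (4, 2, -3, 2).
proj_W(v) = (34/15, 12/5, -52/15, -8/15)

Set up U = [u_1 | ... | u_2] ∈ R^(4×2). The projector onto W = col(U) is P = U (U^T U)^(-1) U^T.
Compute U^T U =
  [6, -9]
  [-9, 21],
and U^T v = (-2, -10).
Solve U^T U · c = U^T v for the coefficients: c = (-44/15, -26/15). The projection is proj_W(v) = U c.
Check: (v - proj_W(v)) · u_1 = 0  (should be 0).
Check: (v - proj_W(v)) · u_2 = 0  (should be 0).
Result: proj_W(v) = (34/15, 12/5, -52/15, -8/15).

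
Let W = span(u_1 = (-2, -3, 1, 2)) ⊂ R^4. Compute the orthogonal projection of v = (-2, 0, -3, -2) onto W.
proj_W(v) = (1/3, 1/2, -1/6, -1/3)

Set up U = [u_1 | ... | u_1] ∈ R^(4×1). The projector onto W = col(U) is P = U (U^T U)^(-1) U^T.
Compute U^T U =
  [18],
and U^T v = (-3).
Solve U^T U · c = U^T v for the coefficients: c = (-1/6). The projection is proj_W(v) = U c.
Check: (v - proj_W(v)) · u_1 = 0  (should be 0).
Result: proj_W(v) = (1/3, 1/2, -1/6, -1/3).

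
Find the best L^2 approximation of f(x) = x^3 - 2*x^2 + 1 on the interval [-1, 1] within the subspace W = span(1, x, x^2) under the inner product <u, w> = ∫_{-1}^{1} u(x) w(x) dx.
g(x) = -2*x^2 + 3*x/5 + 1

The best approximation g ∈ W is the orthogonal projection of f onto W. Writing g = a_0 + a_1 x + a_2 x^2, the coefficients solve the normal equations G · a = b where
  G_{ij} = <φ_i, φ_j> and b_i = <f, φ_i>, with φ_0 = 1, φ_1 = x, φ_2 = x^2.
G =
  [2, 0, 2/3]
  [0, 2/3, 0]
  [2/3, 0, 2/5],
b = (2/3, 2/5, -2/15).
Solving gives a_0 = 1, a_1 = 3/5, a_2 = -2, so
  g(x) = -2*x^2 + 3*x/5 + 1.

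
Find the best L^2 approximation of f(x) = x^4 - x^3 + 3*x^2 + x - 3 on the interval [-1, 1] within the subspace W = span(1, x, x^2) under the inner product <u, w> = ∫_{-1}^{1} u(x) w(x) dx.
g(x) = 27*x^2/7 + 2*x/5 - 108/35

The best approximation g ∈ W is the orthogonal projection of f onto W. Writing g = a_0 + a_1 x + a_2 x^2, the coefficients solve the normal equations G · a = b where
  G_{ij} = <φ_i, φ_j> and b_i = <f, φ_i>, with φ_0 = 1, φ_1 = x, φ_2 = x^2.
G =
  [2, 0, 2/3]
  [0, 2/3, 0]
  [2/3, 0, 2/5],
b = (-18/5, 4/15, -18/35).
Solving gives a_0 = -108/35, a_1 = 2/5, a_2 = 27/7, so
  g(x) = 27*x^2/7 + 2*x/5 - 108/35.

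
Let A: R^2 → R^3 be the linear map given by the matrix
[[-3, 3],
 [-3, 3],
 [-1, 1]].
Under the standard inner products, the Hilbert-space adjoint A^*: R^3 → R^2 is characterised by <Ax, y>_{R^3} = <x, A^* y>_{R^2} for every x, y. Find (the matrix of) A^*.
A^* = A^T =
[[-3, -3, -1],
 [3, 3, 1]]

For real matrices with standard dot products, the defining identity <Ax, y> = <x, A^* y> gives (Ax)^T y = x^T (A^*) y, i.e. x^T A^T y = x^T (A^*) y. Since this holds for all x, y, we must have A^* = A^T. Therefore
A^* =
[[-3, -3, -1],
 [3, 3, 1]].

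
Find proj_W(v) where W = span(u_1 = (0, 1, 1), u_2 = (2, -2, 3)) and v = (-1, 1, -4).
proj_W(v) = (-58/33, 23/33, -122/33)

Set up U = [u_1 | ... | u_2] ∈ R^(3×2). The projector onto W = col(U) is P = U (U^T U)^(-1) U^T.
Compute U^T U =
  [2, 1]
  [1, 17],
and U^T v = (-3, -16).
Solve U^T U · c = U^T v for the coefficients: c = (-35/33, -29/33). The projection is proj_W(v) = U c.
Check: (v - proj_W(v)) · u_1 = 0  (should be 0).
Check: (v - proj_W(v)) · u_2 = 0  (should be 0).
Result: proj_W(v) = (-58/33, 23/33, -122/33).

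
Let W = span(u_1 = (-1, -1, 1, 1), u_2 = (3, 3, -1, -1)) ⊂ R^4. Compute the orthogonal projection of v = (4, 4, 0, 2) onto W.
proj_W(v) = (4, 4, 1, 1)

Set up U = [u_1 | ... | u_2] ∈ R^(4×2). The projector onto W = col(U) is P = U (U^T U)^(-1) U^T.
Compute U^T U =
  [4, -8]
  [-8, 20],
and U^T v = (-6, 22).
Solve U^T U · c = U^T v for the coefficients: c = (7/2, 5/2). The projection is proj_W(v) = U c.
Check: (v - proj_W(v)) · u_1 = 0  (should be 0).
Check: (v - proj_W(v)) · u_2 = 0  (should be 0).
Result: proj_W(v) = (4, 4, 1, 1).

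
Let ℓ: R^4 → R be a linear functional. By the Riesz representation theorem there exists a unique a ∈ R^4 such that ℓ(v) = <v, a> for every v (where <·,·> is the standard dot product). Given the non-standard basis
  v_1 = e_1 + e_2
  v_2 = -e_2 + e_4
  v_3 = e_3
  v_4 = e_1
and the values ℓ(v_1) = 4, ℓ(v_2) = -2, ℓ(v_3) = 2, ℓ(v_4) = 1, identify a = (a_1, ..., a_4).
a = (1, 3, 2, 1)

Write a = (a_1, ..., a_4) in the standard basis. For each basis vector v_i, ℓ(v_i) = <v_i, a> is a linear equation in the a_j's. Collect the n equations into a matrix system V a = ℓ, where row i of V is v_i (expressed in the standard basis). Since V is invertible (lower-triangular with 1s on the diagonal, up to permutation), solve by back-substitution:
  V =
[[1, 1, 0, 0],
 [0, -1, 0, 1],
 [0, 0, 1, 0],
 [1, 0, 0, 0]]
  V a = (4, -2, 2, 1)
Solving gives a = (1, 3, 2, 1).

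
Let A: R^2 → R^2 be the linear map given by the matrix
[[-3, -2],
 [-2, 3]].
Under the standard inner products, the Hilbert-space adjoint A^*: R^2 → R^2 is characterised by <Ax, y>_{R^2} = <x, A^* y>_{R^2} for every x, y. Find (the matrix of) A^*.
A^* = A^T =
[[-3, -2],
 [-2, 3]]

For real matrices with standard dot products, the defining identity <Ax, y> = <x, A^* y> gives (Ax)^T y = x^T (A^*) y, i.e. x^T A^T y = x^T (A^*) y. Since this holds for all x, y, we must have A^* = A^T. Therefore
A^* =
[[-3, -2],
 [-2, 3]].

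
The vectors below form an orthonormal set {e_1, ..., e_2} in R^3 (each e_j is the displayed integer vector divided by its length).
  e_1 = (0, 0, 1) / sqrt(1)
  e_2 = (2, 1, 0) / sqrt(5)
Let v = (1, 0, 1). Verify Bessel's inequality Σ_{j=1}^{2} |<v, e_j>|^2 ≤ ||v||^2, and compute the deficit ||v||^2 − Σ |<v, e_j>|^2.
Σ |<v, e_j>|^2 = 9/5; ||v||^2 = 2; deficit = 1/5

Write each e_j = u_j / sqrt(<u_j, u_j>) where u_j is the displayed integer vector. Then <v, e_j> = <v, u_j> / sqrt(<u_j, u_j>), so |<v, e_j>|^2 = <v, u_j>^2 / <u_j, u_j>.
Coefficients: <v, e_1> = 1/sqrt(1), <v, e_2> = 2/sqrt(5).
Square and sum: Σ |<v, e_j>|^2 = 9/5.
Compute ||v||^2 = v·v = 2.
Deficit = 2 − 9/5 = 1/5 ≥ 0, confirming Bessel's inequality. (The deficit equals ||v − Σ <v,e_j> e_j||^2, the squared distance from v to span{e_j}.)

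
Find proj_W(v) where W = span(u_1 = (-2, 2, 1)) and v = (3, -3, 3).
proj_W(v) = (2, -2, -1)

Set up U = [u_1 | ... | u_1] ∈ R^(3×1). The projector onto W = col(U) is P = U (U^T U)^(-1) U^T.
Compute U^T U =
  [9],
and U^T v = (-9).
Solve U^T U · c = U^T v for the coefficients: c = (-1). The projection is proj_W(v) = U c.
Check: (v - proj_W(v)) · u_1 = 0  (should be 0).
Result: proj_W(v) = (2, -2, -1).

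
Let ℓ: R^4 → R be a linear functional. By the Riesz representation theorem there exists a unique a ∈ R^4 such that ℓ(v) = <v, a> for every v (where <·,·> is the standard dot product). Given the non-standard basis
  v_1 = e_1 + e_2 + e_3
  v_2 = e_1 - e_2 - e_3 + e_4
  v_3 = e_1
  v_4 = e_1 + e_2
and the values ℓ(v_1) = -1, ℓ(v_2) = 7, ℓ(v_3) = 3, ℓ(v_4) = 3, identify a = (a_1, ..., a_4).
a = (3, 0, -4, 0)

Write a = (a_1, ..., a_4) in the standard basis. For each basis vector v_i, ℓ(v_i) = <v_i, a> is a linear equation in the a_j's. Collect the n equations into a matrix system V a = ℓ, where row i of V is v_i (expressed in the standard basis). Since V is invertible (lower-triangular with 1s on the diagonal, up to permutation), solve by back-substitution:
  V =
[[1, 1, 1, 0],
 [1, -1, -1, 1],
 [1, 0, 0, 0],
 [1, 1, 0, 0]]
  V a = (-1, 7, 3, 3)
Solving gives a = (3, 0, -4, 0).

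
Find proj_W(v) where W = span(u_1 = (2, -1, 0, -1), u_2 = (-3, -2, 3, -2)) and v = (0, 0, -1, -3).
proj_W(v) = (12/19, -33/38, 9/19, -33/38)

Set up U = [u_1 | ... | u_2] ∈ R^(4×2). The projector onto W = col(U) is P = U (U^T U)^(-1) U^T.
Compute U^T U =
  [6, -2]
  [-2, 26],
and U^T v = (3, 3).
Solve U^T U · c = U^T v for the coefficients: c = (21/38, 3/19). The projection is proj_W(v) = U c.
Check: (v - proj_W(v)) · u_1 = 0  (should be 0).
Check: (v - proj_W(v)) · u_2 = 0  (should be 0).
Result: proj_W(v) = (12/19, -33/38, 9/19, -33/38).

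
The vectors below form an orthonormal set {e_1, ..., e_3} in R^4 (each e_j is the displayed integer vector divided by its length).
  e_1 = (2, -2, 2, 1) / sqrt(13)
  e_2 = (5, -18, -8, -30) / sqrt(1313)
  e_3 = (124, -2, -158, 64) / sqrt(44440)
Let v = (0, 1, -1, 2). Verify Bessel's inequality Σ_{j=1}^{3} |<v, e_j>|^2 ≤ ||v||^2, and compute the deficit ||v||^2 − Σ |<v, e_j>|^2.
Σ |<v, e_j>|^2 = 322/55; ||v||^2 = 6; deficit = 8/55

Write each e_j = u_j / sqrt(<u_j, u_j>) where u_j is the displayed integer vector. Then <v, e_j> = <v, u_j> / sqrt(<u_j, u_j>), so |<v, e_j>|^2 = <v, u_j>^2 / <u_j, u_j>.
Coefficients: <v, e_1> = -2/sqrt(13), <v, e_2> = -70/sqrt(1313), <v, e_3> = 284/sqrt(44440).
Square and sum: Σ |<v, e_j>|^2 = 322/55.
Compute ||v||^2 = v·v = 6.
Deficit = 6 − 322/55 = 8/55 ≥ 0, confirming Bessel's inequality. (The deficit equals ||v − Σ <v,e_j> e_j||^2, the squared distance from v to span{e_j}.)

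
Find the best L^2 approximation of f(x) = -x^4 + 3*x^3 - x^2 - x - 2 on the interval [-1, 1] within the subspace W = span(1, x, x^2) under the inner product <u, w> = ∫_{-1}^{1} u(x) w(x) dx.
g(x) = -13*x^2/7 + 4*x/5 - 67/35

The best approximation g ∈ W is the orthogonal projection of f onto W. Writing g = a_0 + a_1 x + a_2 x^2, the coefficients solve the normal equations G · a = b where
  G_{ij} = <φ_i, φ_j> and b_i = <f, φ_i>, with φ_0 = 1, φ_1 = x, φ_2 = x^2.
G =
  [2, 0, 2/3]
  [0, 2/3, 0]
  [2/3, 0, 2/5],
b = (-76/15, 8/15, -212/105).
Solving gives a_0 = -67/35, a_1 = 4/5, a_2 = -13/7, so
  g(x) = -13*x^2/7 + 4*x/5 - 67/35.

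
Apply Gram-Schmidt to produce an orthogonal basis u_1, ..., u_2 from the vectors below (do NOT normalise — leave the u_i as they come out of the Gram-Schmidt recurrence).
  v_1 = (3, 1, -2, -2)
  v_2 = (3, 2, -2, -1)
Orthogonal basis:
  u_1 = (3, 1, -2, -2)
  u_2 = (1/6, 19/18, -1/9, 8/9)

Apply the Gram-Schmidt recurrence
  u_1 = v_1
  u_i = v_i − Σ_{j<i} ((v_i · u_j) / (u_j · u_j)) · u_j.

Step by step this gives:
  u_1 = (3, 1, -2, -2)
  u_2 = (1/6, 19/18, -1/9, 8/9)

Orthogonality check:
  u_2 · u_1 = 0 (should be 0)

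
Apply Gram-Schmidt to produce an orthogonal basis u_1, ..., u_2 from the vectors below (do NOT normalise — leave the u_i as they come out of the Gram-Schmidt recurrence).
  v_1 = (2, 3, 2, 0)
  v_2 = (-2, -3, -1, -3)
Orthogonal basis:
  u_1 = (2, 3, 2, 0)
  u_2 = (-4/17, -6/17, 13/17, -3)

Apply the Gram-Schmidt recurrence
  u_1 = v_1
  u_i = v_i − Σ_{j<i} ((v_i · u_j) / (u_j · u_j)) · u_j.

Step by step this gives:
  u_1 = (2, 3, 2, 0)
  u_2 = (-4/17, -6/17, 13/17, -3)

Orthogonality check:
  u_2 · u_1 = 0 (should be 0)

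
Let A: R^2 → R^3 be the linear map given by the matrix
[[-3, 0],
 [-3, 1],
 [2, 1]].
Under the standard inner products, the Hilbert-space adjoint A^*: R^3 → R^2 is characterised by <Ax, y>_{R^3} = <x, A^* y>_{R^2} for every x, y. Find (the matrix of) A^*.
A^* = A^T =
[[-3, -3, 2],
 [0, 1, 1]]

For real matrices with standard dot products, the defining identity <Ax, y> = <x, A^* y> gives (Ax)^T y = x^T (A^*) y, i.e. x^T A^T y = x^T (A^*) y. Since this holds for all x, y, we must have A^* = A^T. Therefore
A^* =
[[-3, -3, 2],
 [0, 1, 1]].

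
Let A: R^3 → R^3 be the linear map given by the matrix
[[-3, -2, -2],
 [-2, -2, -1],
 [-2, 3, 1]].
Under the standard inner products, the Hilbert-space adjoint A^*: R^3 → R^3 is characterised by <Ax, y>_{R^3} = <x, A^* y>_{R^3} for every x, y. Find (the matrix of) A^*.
A^* = A^T =
[[-3, -2, -2],
 [-2, -2, 3],
 [-2, -1, 1]]

For real matrices with standard dot products, the defining identity <Ax, y> = <x, A^* y> gives (Ax)^T y = x^T (A^*) y, i.e. x^T A^T y = x^T (A^*) y. Since this holds for all x, y, we must have A^* = A^T. Therefore
A^* =
[[-3, -2, -2],
 [-2, -2, 3],
 [-2, -1, 1]].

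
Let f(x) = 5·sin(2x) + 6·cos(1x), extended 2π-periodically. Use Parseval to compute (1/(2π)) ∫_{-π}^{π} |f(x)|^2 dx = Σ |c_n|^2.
Σ |c_n|^2 = 61/2

Expand |f|^2 and use orthogonality of {sin(nx), cos(mx)} on [-π, π]:
  ∫_{-π}^{π} sin(nx)^2 dx = π, ∫ cos(mx)^2 dx = π, and cross terms integrate to 0.
So ∫_{-π}^{π} f(x)^2 dx = 5^2 · π + 6^2 · π = (25 + 36)π.
Divide by 2π: (25 + 36)/2 = 61/2.
By Parseval, this equals Σ |c_n|^2.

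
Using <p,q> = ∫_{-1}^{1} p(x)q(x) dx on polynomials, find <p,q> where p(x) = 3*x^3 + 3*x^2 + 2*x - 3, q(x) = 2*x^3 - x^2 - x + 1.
<p,q> = -254/105

Expand the product: p(x)·q(x) = 6*x^6 + 3*x^5 - 2*x^4 - 8*x^3 + 4*x^2 + 5*x - 3.
∫_{-1}^{1} of each monomial x^k gives [2/(k+1) if k even, 0 if k odd]. Integrating term-by-term (or equivalently evaluating the antiderivative F(x) = 6*x^7/7 + x^6/2 - 2*x^5/5 - 2*x^4 + 4*x^3/3 + 5*x^2/2 - 3*x at the endpoints):
  F(1) − F(−1) = -22/105 − (232/105) = -254/105.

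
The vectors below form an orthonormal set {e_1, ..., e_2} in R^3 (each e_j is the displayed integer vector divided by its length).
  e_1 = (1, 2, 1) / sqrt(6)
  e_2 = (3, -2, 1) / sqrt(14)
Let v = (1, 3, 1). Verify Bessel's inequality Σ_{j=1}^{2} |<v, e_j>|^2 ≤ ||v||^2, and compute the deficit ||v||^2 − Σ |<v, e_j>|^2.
Σ |<v, e_j>|^2 = 230/21; ||v||^2 = 11; deficit = 1/21

Write each e_j = u_j / sqrt(<u_j, u_j>) where u_j is the displayed integer vector. Then <v, e_j> = <v, u_j> / sqrt(<u_j, u_j>), so |<v, e_j>|^2 = <v, u_j>^2 / <u_j, u_j>.
Coefficients: <v, e_1> = 8/sqrt(6), <v, e_2> = -2/sqrt(14).
Square and sum: Σ |<v, e_j>|^2 = 230/21.
Compute ||v||^2 = v·v = 11.
Deficit = 11 − 230/21 = 1/21 ≥ 0, confirming Bessel's inequality. (The deficit equals ||v − Σ <v,e_j> e_j||^2, the squared distance from v to span{e_j}.)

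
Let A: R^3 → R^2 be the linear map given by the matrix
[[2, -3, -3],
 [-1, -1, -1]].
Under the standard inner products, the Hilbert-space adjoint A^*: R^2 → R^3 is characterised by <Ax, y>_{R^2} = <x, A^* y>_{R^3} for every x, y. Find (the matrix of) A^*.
A^* = A^T =
[[2, -1],
 [-3, -1],
 [-3, -1]]

For real matrices with standard dot products, the defining identity <Ax, y> = <x, A^* y> gives (Ax)^T y = x^T (A^*) y, i.e. x^T A^T y = x^T (A^*) y. Since this holds for all x, y, we must have A^* = A^T. Therefore
A^* =
[[2, -1],
 [-3, -1],
 [-3, -1]].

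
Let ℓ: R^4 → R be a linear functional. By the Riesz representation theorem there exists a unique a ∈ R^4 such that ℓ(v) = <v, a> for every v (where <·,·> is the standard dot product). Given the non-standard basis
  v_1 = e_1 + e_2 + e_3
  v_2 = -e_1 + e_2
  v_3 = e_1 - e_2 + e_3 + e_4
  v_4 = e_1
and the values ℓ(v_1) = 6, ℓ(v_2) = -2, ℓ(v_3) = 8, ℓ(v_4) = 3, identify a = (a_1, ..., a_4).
a = (3, 1, 2, 4)

Write a = (a_1, ..., a_4) in the standard basis. For each basis vector v_i, ℓ(v_i) = <v_i, a> is a linear equation in the a_j's. Collect the n equations into a matrix system V a = ℓ, where row i of V is v_i (expressed in the standard basis). Since V is invertible (lower-triangular with 1s on the diagonal, up to permutation), solve by back-substitution:
  V =
[[1, 1, 1, 0],
 [-1, 1, 0, 0],
 [1, -1, 1, 1],
 [1, 0, 0, 0]]
  V a = (6, -2, 8, 3)
Solving gives a = (3, 1, 2, 4).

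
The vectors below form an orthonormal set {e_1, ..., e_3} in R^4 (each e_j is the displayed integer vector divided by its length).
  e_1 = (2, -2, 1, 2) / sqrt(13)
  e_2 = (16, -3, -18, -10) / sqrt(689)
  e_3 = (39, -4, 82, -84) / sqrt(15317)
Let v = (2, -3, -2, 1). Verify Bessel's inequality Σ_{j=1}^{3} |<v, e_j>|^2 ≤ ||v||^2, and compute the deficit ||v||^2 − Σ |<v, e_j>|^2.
Σ |<v, e_j>|^2 = 4577/289; ||v||^2 = 18; deficit = 625/289

Write each e_j = u_j / sqrt(<u_j, u_j>) where u_j is the displayed integer vector. Then <v, e_j> = <v, u_j> / sqrt(<u_j, u_j>), so |<v, e_j>|^2 = <v, u_j>^2 / <u_j, u_j>.
Coefficients: <v, e_1> = 10/sqrt(13), <v, e_2> = 67/sqrt(689), <v, e_3> = -158/sqrt(15317).
Square and sum: Σ |<v, e_j>|^2 = 4577/289.
Compute ||v||^2 = v·v = 18.
Deficit = 18 − 4577/289 = 625/289 ≥ 0, confirming Bessel's inequality. (The deficit equals ||v − Σ <v,e_j> e_j||^2, the squared distance from v to span{e_j}.)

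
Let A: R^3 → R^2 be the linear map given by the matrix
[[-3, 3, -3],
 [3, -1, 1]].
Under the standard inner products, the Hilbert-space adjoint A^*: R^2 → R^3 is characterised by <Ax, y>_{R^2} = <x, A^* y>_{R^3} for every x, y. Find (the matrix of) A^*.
A^* = A^T =
[[-3, 3],
 [3, -1],
 [-3, 1]]

For real matrices with standard dot products, the defining identity <Ax, y> = <x, A^* y> gives (Ax)^T y = x^T (A^*) y, i.e. x^T A^T y = x^T (A^*) y. Since this holds for all x, y, we must have A^* = A^T. Therefore
A^* =
[[-3, 3],
 [3, -1],
 [-3, 1]].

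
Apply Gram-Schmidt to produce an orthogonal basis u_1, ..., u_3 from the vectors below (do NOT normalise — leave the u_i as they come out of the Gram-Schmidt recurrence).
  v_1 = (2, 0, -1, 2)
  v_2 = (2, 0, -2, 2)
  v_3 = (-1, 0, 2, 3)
Orthogonal basis:
  u_1 = (2, 0, -1, 2)
  u_2 = (-2/9, 0, -8/9, -2/9)
  u_3 = (-2, 0, 0, 2)

Apply the Gram-Schmidt recurrence
  u_1 = v_1
  u_i = v_i − Σ_{j<i} ((v_i · u_j) / (u_j · u_j)) · u_j.

Step by step this gives:
  u_1 = (2, 0, -1, 2)
  u_2 = (-2/9, 0, -8/9, -2/9)
  u_3 = (-2, 0, 0, 2)

Orthogonality check:
  u_2 · u_1 = 0 (should be 0)
  u_3 · u_1 = 0 (should be 0)
  u_3 · u_2 = 0 (should be 0)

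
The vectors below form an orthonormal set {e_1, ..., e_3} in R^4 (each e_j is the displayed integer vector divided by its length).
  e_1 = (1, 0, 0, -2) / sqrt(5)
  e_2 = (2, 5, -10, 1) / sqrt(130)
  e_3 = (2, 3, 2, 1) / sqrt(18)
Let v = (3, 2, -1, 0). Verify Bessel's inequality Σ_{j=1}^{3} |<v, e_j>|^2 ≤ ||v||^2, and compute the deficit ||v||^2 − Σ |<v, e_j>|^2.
Σ |<v, e_j>|^2 = 113/9; ||v||^2 = 14; deficit = 13/9

Write each e_j = u_j / sqrt(<u_j, u_j>) where u_j is the displayed integer vector. Then <v, e_j> = <v, u_j> / sqrt(<u_j, u_j>), so |<v, e_j>|^2 = <v, u_j>^2 / <u_j, u_j>.
Coefficients: <v, e_1> = 3/sqrt(5), <v, e_2> = 26/sqrt(130), <v, e_3> = 10/sqrt(18).
Square and sum: Σ |<v, e_j>|^2 = 113/9.
Compute ||v||^2 = v·v = 14.
Deficit = 14 − 113/9 = 13/9 ≥ 0, confirming Bessel's inequality. (The deficit equals ||v − Σ <v,e_j> e_j||^2, the squared distance from v to span{e_j}.)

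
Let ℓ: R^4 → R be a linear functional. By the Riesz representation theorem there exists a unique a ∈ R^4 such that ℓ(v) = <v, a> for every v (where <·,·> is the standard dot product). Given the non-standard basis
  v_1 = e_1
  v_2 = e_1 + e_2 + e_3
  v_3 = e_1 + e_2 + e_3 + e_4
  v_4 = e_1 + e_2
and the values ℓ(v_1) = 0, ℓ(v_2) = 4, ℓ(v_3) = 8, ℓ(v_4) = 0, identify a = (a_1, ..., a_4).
a = (0, 0, 4, 4)

Write a = (a_1, ..., a_4) in the standard basis. For each basis vector v_i, ℓ(v_i) = <v_i, a> is a linear equation in the a_j's. Collect the n equations into a matrix system V a = ℓ, where row i of V is v_i (expressed in the standard basis). Since V is invertible (lower-triangular with 1s on the diagonal, up to permutation), solve by back-substitution:
  V =
[[1, 0, 0, 0],
 [1, 1, 1, 0],
 [1, 1, 1, 1],
 [1, 1, 0, 0]]
  V a = (0, 4, 8, 0)
Solving gives a = (0, 0, 4, 4).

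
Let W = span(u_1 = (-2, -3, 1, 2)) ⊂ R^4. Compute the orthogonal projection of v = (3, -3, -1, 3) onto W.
proj_W(v) = (-8/9, -4/3, 4/9, 8/9)

Set up U = [u_1 | ... | u_1] ∈ R^(4×1). The projector onto W = col(U) is P = U (U^T U)^(-1) U^T.
Compute U^T U =
  [18],
and U^T v = (8).
Solve U^T U · c = U^T v for the coefficients: c = (4/9). The projection is proj_W(v) = U c.
Check: (v - proj_W(v)) · u_1 = 0  (should be 0).
Result: proj_W(v) = (-8/9, -4/3, 4/9, 8/9).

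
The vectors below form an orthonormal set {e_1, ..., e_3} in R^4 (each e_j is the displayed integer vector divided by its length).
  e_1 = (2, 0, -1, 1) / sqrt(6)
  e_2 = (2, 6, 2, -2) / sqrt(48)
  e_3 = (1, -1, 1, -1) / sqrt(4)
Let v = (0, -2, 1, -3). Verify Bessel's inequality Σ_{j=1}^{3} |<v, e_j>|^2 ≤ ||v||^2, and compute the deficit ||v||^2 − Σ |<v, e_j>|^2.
Σ |<v, e_j>|^2 = 12; ||v||^2 = 14; deficit = 2

Write each e_j = u_j / sqrt(<u_j, u_j>) where u_j is the displayed integer vector. Then <v, e_j> = <v, u_j> / sqrt(<u_j, u_j>), so |<v, e_j>|^2 = <v, u_j>^2 / <u_j, u_j>.
Coefficients: <v, e_1> = -4/sqrt(6), <v, e_2> = -4/sqrt(48), <v, e_3> = 6/sqrt(4).
Square and sum: Σ |<v, e_j>|^2 = 12.
Compute ||v||^2 = v·v = 14.
Deficit = 14 − 12 = 2 ≥ 0, confirming Bessel's inequality. (The deficit equals ||v − Σ <v,e_j> e_j||^2, the squared distance from v to span{e_j}.)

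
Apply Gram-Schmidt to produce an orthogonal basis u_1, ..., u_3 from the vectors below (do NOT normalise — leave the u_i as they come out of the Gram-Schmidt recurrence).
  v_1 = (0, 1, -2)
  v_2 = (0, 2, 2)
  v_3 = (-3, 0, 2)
Orthogonal basis:
  u_1 = (0, 1, -2)
  u_2 = (0, 12/5, 6/5)
  u_3 = (-3, 0, 0)

Apply the Gram-Schmidt recurrence
  u_1 = v_1
  u_i = v_i − Σ_{j<i} ((v_i · u_j) / (u_j · u_j)) · u_j.

Step by step this gives:
  u_1 = (0, 1, -2)
  u_2 = (0, 12/5, 6/5)
  u_3 = (-3, 0, 0)

Orthogonality check:
  u_2 · u_1 = 0 (should be 0)
  u_3 · u_1 = 0 (should be 0)
  u_3 · u_2 = 0 (should be 0)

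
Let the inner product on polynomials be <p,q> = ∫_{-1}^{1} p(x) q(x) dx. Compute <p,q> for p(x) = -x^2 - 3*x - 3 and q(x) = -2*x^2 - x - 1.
<p,q> = 202/15

Expand the product: p(x)·q(x) = 2*x^4 + 7*x^3 + 10*x^2 + 6*x + 3.
∫_{-1}^{1} of each monomial x^k gives [2/(k+1) if k even, 0 if k odd]. Integrating term-by-term (or equivalently evaluating the antiderivative F(x) = 2*x^5/5 + 7*x^4/4 + 10*x^3/3 + 3*x^2 + 3*x at the endpoints):
  F(1) − F(−1) = 689/60 − (-119/60) = 202/15.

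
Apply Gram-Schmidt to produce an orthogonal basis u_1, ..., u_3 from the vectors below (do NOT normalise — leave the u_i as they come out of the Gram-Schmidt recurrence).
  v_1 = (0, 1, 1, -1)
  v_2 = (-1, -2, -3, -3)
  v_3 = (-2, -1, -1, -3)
Orthogonal basis:
  u_1 = (0, 1, 1, -1)
  u_2 = (-1, -4/3, -7/3, -11/3)
  u_3 = (-16/13, -4/13, 6/13, 2/13)

Apply the Gram-Schmidt recurrence
  u_1 = v_1
  u_i = v_i − Σ_{j<i} ((v_i · u_j) / (u_j · u_j)) · u_j.

Step by step this gives:
  u_1 = (0, 1, 1, -1)
  u_2 = (-1, -4/3, -7/3, -11/3)
  u_3 = (-16/13, -4/13, 6/13, 2/13)

Orthogonality check:
  u_2 · u_1 = 0 (should be 0)
  u_3 · u_1 = 0 (should be 0)
  u_3 · u_2 = 0 (should be 0)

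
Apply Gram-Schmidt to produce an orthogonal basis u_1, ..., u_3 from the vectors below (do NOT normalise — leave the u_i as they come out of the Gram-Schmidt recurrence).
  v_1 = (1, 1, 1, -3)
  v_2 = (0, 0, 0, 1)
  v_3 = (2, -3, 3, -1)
Orthogonal basis:
  u_1 = (1, 1, 1, -3)
  u_2 = (1/4, 1/4, 1/4, 1/4)
  u_3 = (4/3, -11/3, 7/3, 0)

Apply the Gram-Schmidt recurrence
  u_1 = v_1
  u_i = v_i − Σ_{j<i} ((v_i · u_j) / (u_j · u_j)) · u_j.

Step by step this gives:
  u_1 = (1, 1, 1, -3)
  u_2 = (1/4, 1/4, 1/4, 1/4)
  u_3 = (4/3, -11/3, 7/3, 0)

Orthogonality check:
  u_2 · u_1 = 0 (should be 0)
  u_3 · u_1 = 0 (should be 0)
  u_3 · u_2 = 0 (should be 0)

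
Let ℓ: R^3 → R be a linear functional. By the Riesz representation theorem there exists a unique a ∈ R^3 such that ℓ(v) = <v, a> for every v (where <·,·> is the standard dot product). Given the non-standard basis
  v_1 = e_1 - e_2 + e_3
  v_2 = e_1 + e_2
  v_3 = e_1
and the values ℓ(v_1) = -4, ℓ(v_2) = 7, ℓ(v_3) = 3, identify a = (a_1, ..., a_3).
a = (3, 4, -3)

Write a = (a_1, ..., a_3) in the standard basis. For each basis vector v_i, ℓ(v_i) = <v_i, a> is a linear equation in the a_j's. Collect the n equations into a matrix system V a = ℓ, where row i of V is v_i (expressed in the standard basis). Since V is invertible (lower-triangular with 1s on the diagonal, up to permutation), solve by back-substitution:
  V =
[[1, -1, 1],
 [1, 1, 0],
 [1, 0, 0]]
  V a = (-4, 7, 3)
Solving gives a = (3, 4, -3).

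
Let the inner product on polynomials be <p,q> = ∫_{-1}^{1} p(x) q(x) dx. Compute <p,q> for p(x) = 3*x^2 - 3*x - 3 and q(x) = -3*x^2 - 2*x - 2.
<p,q> = 72/5

Expand the product: p(x)·q(x) = -9*x^4 + 3*x^3 + 9*x^2 + 12*x + 6.
∫_{-1}^{1} of each monomial x^k gives [2/(k+1) if k even, 0 if k odd]. Integrating term-by-term (or equivalently evaluating the antiderivative F(x) = -9*x^5/5 + 3*x^4/4 + 3*x^3 + 6*x^2 + 6*x at the endpoints):
  F(1) − F(−1) = 279/20 − (-9/20) = 72/5.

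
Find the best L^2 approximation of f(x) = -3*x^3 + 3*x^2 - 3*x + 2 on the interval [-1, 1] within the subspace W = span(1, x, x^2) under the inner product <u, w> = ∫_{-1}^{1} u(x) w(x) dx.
g(x) = 3*x^2 - 24*x/5 + 2

The best approximation g ∈ W is the orthogonal projection of f onto W. Writing g = a_0 + a_1 x + a_2 x^2, the coefficients solve the normal equations G · a = b where
  G_{ij} = <φ_i, φ_j> and b_i = <f, φ_i>, with φ_0 = 1, φ_1 = x, φ_2 = x^2.
G =
  [2, 0, 2/3]
  [0, 2/3, 0]
  [2/3, 0, 2/5],
b = (6, -16/5, 38/15).
Solving gives a_0 = 2, a_1 = -24/5, a_2 = 3, so
  g(x) = 3*x^2 - 24*x/5 + 2.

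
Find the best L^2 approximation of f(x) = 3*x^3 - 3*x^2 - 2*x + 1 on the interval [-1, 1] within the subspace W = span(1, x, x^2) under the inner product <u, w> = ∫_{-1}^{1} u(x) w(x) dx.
g(x) = -3*x^2 - x/5 + 1

The best approximation g ∈ W is the orthogonal projection of f onto W. Writing g = a_0 + a_1 x + a_2 x^2, the coefficients solve the normal equations G · a = b where
  G_{ij} = <φ_i, φ_j> and b_i = <f, φ_i>, with φ_0 = 1, φ_1 = x, φ_2 = x^2.
G =
  [2, 0, 2/3]
  [0, 2/3, 0]
  [2/3, 0, 2/5],
b = (0, -2/15, -8/15).
Solving gives a_0 = 1, a_1 = -1/5, a_2 = -3, so
  g(x) = -3*x^2 - x/5 + 1.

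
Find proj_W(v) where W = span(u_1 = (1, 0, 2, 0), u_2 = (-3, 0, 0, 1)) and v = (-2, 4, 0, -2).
proj_W(v) = (-50/41, 0, -16/41, 14/41)

Set up U = [u_1 | ... | u_2] ∈ R^(4×2). The projector onto W = col(U) is P = U (U^T U)^(-1) U^T.
Compute U^T U =
  [5, -3]
  [-3, 10],
and U^T v = (-2, 4).
Solve U^T U · c = U^T v for the coefficients: c = (-8/41, 14/41). The projection is proj_W(v) = U c.
Check: (v - proj_W(v)) · u_1 = 0  (should be 0).
Check: (v - proj_W(v)) · u_2 = 0  (should be 0).
Result: proj_W(v) = (-50/41, 0, -16/41, 14/41).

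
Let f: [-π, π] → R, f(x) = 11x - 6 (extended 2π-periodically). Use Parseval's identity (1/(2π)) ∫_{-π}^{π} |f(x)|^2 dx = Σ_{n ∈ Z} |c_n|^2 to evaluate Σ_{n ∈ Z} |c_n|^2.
Σ |c_n|^2 = 121π^2/3 + 36

Expand and integrate term by term over [-π, π]:
  ∫ (11x)^2 dx = 121·(2π^3/3); ∫ 2·11·(-6)·x dx = 0 (odd integrand); ∫ (-6)^2 dx = 36·2π.
So (1/(2π)) ∫_{-π}^{π} (11x - 6)^2 dx = 121π^2/3 + 36 = 121π^2/3 + 36.
Parseval ⇒ Σ |c_n|^2 = 121π^2/3 + 36.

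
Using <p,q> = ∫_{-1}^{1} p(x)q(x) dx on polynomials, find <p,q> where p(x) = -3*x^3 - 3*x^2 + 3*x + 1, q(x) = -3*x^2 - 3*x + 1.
<p,q> = -4/5

Expand the product: p(x)·q(x) = 9*x^5 + 18*x^4 - 3*x^3 - 15*x^2 + 1.
∫_{-1}^{1} of each monomial x^k gives [2/(k+1) if k even, 0 if k odd]. Integrating term-by-term (or equivalently evaluating the antiderivative F(x) = 3*x^6/2 + 18*x^5/5 - 3*x^4/4 - 5*x^3 + x at the endpoints):
  F(1) − F(−1) = 7/20 − (23/20) = -4/5.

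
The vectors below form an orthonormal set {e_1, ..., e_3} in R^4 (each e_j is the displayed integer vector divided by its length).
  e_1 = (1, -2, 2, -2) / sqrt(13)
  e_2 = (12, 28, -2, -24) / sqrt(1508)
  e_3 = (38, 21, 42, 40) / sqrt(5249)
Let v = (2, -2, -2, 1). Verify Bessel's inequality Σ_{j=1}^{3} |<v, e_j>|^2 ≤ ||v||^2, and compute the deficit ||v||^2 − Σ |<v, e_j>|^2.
Σ |<v, e_j>|^2 = 328/181; ||v||^2 = 13; deficit = 2025/181

Write each e_j = u_j / sqrt(<u_j, u_j>) where u_j is the displayed integer vector. Then <v, e_j> = <v, u_j> / sqrt(<u_j, u_j>), so |<v, e_j>|^2 = <v, u_j>^2 / <u_j, u_j>.
Coefficients: <v, e_1> = 0/sqrt(13), <v, e_2> = -52/sqrt(1508), <v, e_3> = -10/sqrt(5249).
Square and sum: Σ |<v, e_j>|^2 = 328/181.
Compute ||v||^2 = v·v = 13.
Deficit = 13 − 328/181 = 2025/181 ≥ 0, confirming Bessel's inequality. (The deficit equals ||v − Σ <v,e_j> e_j||^2, the squared distance from v to span{e_j}.)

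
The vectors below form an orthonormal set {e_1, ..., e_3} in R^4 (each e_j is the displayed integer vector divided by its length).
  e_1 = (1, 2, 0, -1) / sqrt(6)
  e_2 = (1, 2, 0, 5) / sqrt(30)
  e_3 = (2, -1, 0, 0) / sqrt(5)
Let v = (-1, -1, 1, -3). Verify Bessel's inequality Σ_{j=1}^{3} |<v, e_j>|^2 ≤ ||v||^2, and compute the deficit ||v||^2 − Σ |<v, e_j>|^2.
Σ |<v, e_j>|^2 = 11; ||v||^2 = 12; deficit = 1

Write each e_j = u_j / sqrt(<u_j, u_j>) where u_j is the displayed integer vector. Then <v, e_j> = <v, u_j> / sqrt(<u_j, u_j>), so |<v, e_j>|^2 = <v, u_j>^2 / <u_j, u_j>.
Coefficients: <v, e_1> = 0/sqrt(6), <v, e_2> = -18/sqrt(30), <v, e_3> = -1/sqrt(5).
Square and sum: Σ |<v, e_j>|^2 = 11.
Compute ||v||^2 = v·v = 12.
Deficit = 12 − 11 = 1 ≥ 0, confirming Bessel's inequality. (The deficit equals ||v − Σ <v,e_j> e_j||^2, the squared distance from v to span{e_j}.)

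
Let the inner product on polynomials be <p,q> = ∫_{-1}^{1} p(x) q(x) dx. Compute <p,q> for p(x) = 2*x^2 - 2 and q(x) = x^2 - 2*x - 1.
<p,q> = 32/15

Expand the product: p(x)·q(x) = 2*x^4 - 4*x^3 - 4*x^2 + 4*x + 2.
∫_{-1}^{1} of each monomial x^k gives [2/(k+1) if k even, 0 if k odd]. Integrating term-by-term (or equivalently evaluating the antiderivative F(x) = 2*x^5/5 - x^4 - 4*x^3/3 + 2*x^2 + 2*x at the endpoints):
  F(1) − F(−1) = 31/15 − (-1/15) = 32/15.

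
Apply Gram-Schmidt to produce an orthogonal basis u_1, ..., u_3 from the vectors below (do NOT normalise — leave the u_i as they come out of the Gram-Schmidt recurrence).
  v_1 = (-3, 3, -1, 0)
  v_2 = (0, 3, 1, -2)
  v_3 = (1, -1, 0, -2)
Orthogonal basis:
  u_1 = (-3, 3, -1, 0)
  u_2 = (24/19, 33/19, 27/19, -2)
  u_3 = (-37/101, -127/202, -159/202, -135/101)

Apply the Gram-Schmidt recurrence
  u_1 = v_1
  u_i = v_i − Σ_{j<i} ((v_i · u_j) / (u_j · u_j)) · u_j.

Step by step this gives:
  u_1 = (-3, 3, -1, 0)
  u_2 = (24/19, 33/19, 27/19, -2)
  u_3 = (-37/101, -127/202, -159/202, -135/101)

Orthogonality check:
  u_2 · u_1 = 0 (should be 0)
  u_3 · u_1 = 0 (should be 0)
  u_3 · u_2 = 0 (should be 0)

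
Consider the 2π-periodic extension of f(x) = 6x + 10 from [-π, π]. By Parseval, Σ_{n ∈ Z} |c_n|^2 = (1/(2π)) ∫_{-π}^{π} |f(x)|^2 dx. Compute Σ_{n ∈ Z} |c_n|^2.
Σ |c_n|^2 = 12π^2 + 100

Expand and integrate term by term over [-π, π]:
  ∫ (6x)^2 dx = 36·(2π^3/3); ∫ 2·6·(10)·x dx = 0 (odd integrand); ∫ 10^2 dx = 100·2π.
So (1/(2π)) ∫_{-π}^{π} (6x + 10)^2 dx = 36π^2/3 + 100 = 12π^2 + 100.
Parseval ⇒ Σ |c_n|^2 = 12π^2 + 100.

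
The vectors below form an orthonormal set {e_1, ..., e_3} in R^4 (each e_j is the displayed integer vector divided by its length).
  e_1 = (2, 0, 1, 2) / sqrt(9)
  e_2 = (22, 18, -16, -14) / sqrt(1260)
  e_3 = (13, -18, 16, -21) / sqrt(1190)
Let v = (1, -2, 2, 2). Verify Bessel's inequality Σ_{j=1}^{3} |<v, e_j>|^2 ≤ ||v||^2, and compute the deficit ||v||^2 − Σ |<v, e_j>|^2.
Σ |<v, e_j>|^2 = 433/34; ||v||^2 = 13; deficit = 9/34

Write each e_j = u_j / sqrt(<u_j, u_j>) where u_j is the displayed integer vector. Then <v, e_j> = <v, u_j> / sqrt(<u_j, u_j>), so |<v, e_j>|^2 = <v, u_j>^2 / <u_j, u_j>.
Coefficients: <v, e_1> = 8/sqrt(9), <v, e_2> = -74/sqrt(1260), <v, e_3> = 39/sqrt(1190).
Square and sum: Σ |<v, e_j>|^2 = 433/34.
Compute ||v||^2 = v·v = 13.
Deficit = 13 − 433/34 = 9/34 ≥ 0, confirming Bessel's inequality. (The deficit equals ||v − Σ <v,e_j> e_j||^2, the squared distance from v to span{e_j}.)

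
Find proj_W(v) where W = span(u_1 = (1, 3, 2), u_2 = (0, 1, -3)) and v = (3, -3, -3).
proj_W(v) = (-102/131, -258/131, -348/131)

Set up U = [u_1 | ... | u_2] ∈ R^(3×2). The projector onto W = col(U) is P = U (U^T U)^(-1) U^T.
Compute U^T U =
  [14, -3]
  [-3, 10],
and U^T v = (-12, 6).
Solve U^T U · c = U^T v for the coefficients: c = (-102/131, 48/131). The projection is proj_W(v) = U c.
Check: (v - proj_W(v)) · u_1 = 0  (should be 0).
Check: (v - proj_W(v)) · u_2 = 0  (should be 0).
Result: proj_W(v) = (-102/131, -258/131, -348/131).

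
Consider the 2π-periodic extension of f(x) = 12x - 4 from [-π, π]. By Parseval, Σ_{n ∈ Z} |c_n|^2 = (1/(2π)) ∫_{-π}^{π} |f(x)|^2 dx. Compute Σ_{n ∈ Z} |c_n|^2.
Σ |c_n|^2 = 48π^2 + 16

Expand and integrate term by term over [-π, π]:
  ∫ (12x)^2 dx = 144·(2π^3/3); ∫ 2·12·(-4)·x dx = 0 (odd integrand); ∫ (-4)^2 dx = 16·2π.
So (1/(2π)) ∫_{-π}^{π} (12x - 4)^2 dx = 144π^2/3 + 16 = 48π^2 + 16.
Parseval ⇒ Σ |c_n|^2 = 48π^2 + 16.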